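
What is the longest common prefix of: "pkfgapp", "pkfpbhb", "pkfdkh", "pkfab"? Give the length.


Words: pkfgapp, pkfpbhb, pkfdkh, pkfab
  Position 0: all 'p' => match
  Position 1: all 'k' => match
  Position 2: all 'f' => match
  Position 3: ('g', 'p', 'd', 'a') => mismatch, stop
LCP = "pkf" (length 3)

3


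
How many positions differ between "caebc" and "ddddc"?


Comparing "caebc" and "ddddc" position by position:
  Position 0: 'c' vs 'd' => DIFFER
  Position 1: 'a' vs 'd' => DIFFER
  Position 2: 'e' vs 'd' => DIFFER
  Position 3: 'b' vs 'd' => DIFFER
  Position 4: 'c' vs 'c' => same
Positions that differ: 4

4


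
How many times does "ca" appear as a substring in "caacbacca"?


Searching for "ca" in "caacbacca"
Scanning each position:
  Position 0: "ca" => MATCH
  Position 1: "aa" => no
  Position 2: "ac" => no
  Position 3: "cb" => no
  Position 4: "ba" => no
  Position 5: "ac" => no
  Position 6: "cc" => no
  Position 7: "ca" => MATCH
Total occurrences: 2

2


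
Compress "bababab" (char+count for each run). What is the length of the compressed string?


Input: bababab
Runs:
  'b' x 1 => "b1"
  'a' x 1 => "a1"
  'b' x 1 => "b1"
  'a' x 1 => "a1"
  'b' x 1 => "b1"
  'a' x 1 => "a1"
  'b' x 1 => "b1"
Compressed: "b1a1b1a1b1a1b1"
Compressed length: 14

14


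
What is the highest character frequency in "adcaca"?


Input: adcaca
Character counts:
  'a': 3
  'c': 2
  'd': 1
Maximum frequency: 3

3


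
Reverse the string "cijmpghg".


Input: cijmpghg
Reading characters right to left:
  Position 7: 'g'
  Position 6: 'h'
  Position 5: 'g'
  Position 4: 'p'
  Position 3: 'm'
  Position 2: 'j'
  Position 1: 'i'
  Position 0: 'c'
Reversed: ghgpmjic

ghgpmjic


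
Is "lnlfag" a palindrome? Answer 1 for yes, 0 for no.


Input: lnlfag
Reversed: gaflnl
  Compare pos 0 ('l') with pos 5 ('g'): MISMATCH
  Compare pos 1 ('n') with pos 4 ('a'): MISMATCH
  Compare pos 2 ('l') with pos 3 ('f'): MISMATCH
Result: not a palindrome

0


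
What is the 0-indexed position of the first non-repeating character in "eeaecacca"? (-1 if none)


Input: eeaecacca
Character frequencies:
  'a': 3
  'c': 3
  'e': 3
Scanning left to right for freq == 1:
  Position 0 ('e'): freq=3, skip
  Position 1 ('e'): freq=3, skip
  Position 2 ('a'): freq=3, skip
  Position 3 ('e'): freq=3, skip
  Position 4 ('c'): freq=3, skip
  Position 5 ('a'): freq=3, skip
  Position 6 ('c'): freq=3, skip
  Position 7 ('c'): freq=3, skip
  Position 8 ('a'): freq=3, skip
  No unique character found => answer = -1

-1


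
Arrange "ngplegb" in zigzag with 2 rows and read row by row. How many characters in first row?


Zigzag "ngplegb" into 2 rows:
Placing characters:
  'n' => row 0
  'g' => row 1
  'p' => row 0
  'l' => row 1
  'e' => row 0
  'g' => row 1
  'b' => row 0
Rows:
  Row 0: "npeb"
  Row 1: "glg"
First row length: 4

4


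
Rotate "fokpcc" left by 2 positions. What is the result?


Input: "fokpcc", rotate left by 2
First 2 characters: "fo"
Remaining characters: "kpcc"
Concatenate remaining + first: "kpcc" + "fo" = "kpccfo"

kpccfo


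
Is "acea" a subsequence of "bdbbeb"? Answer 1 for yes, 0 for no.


Check if "acea" is a subsequence of "bdbbeb"
Greedy scan:
  Position 0 ('b'): no match needed
  Position 1 ('d'): no match needed
  Position 2 ('b'): no match needed
  Position 3 ('b'): no match needed
  Position 4 ('e'): no match needed
  Position 5 ('b'): no match needed
Only matched 0/4 characters => not a subsequence

0


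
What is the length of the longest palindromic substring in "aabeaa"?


Input: "aabeaa"
Checking substrings for palindromes:
  [0:2] "aa" (len 2) => palindrome
  [4:6] "aa" (len 2) => palindrome
Longest palindromic substring: "aa" with length 2

2


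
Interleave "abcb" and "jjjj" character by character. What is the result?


Interleaving "abcb" and "jjjj":
  Position 0: 'a' from first, 'j' from second => "aj"
  Position 1: 'b' from first, 'j' from second => "bj"
  Position 2: 'c' from first, 'j' from second => "cj"
  Position 3: 'b' from first, 'j' from second => "bj"
Result: ajbjcjbj

ajbjcjbj


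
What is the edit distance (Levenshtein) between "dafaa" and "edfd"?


Computing edit distance: "dafaa" -> "edfd"
DP table:
           e    d    f    d
      0    1    2    3    4
  d   1    1    1    2    3
  a   2    2    2    2    3
  f   3    3    3    2    3
  a   4    4    4    3    3
  a   5    5    5    4    4
Edit distance = dp[5][4] = 4

4


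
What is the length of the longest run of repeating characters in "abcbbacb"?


Input: "abcbbacb"
Scanning for longest run:
  Position 1 ('b'): new char, reset run to 1
  Position 2 ('c'): new char, reset run to 1
  Position 3 ('b'): new char, reset run to 1
  Position 4 ('b'): continues run of 'b', length=2
  Position 5 ('a'): new char, reset run to 1
  Position 6 ('c'): new char, reset run to 1
  Position 7 ('b'): new char, reset run to 1
Longest run: 'b' with length 2

2


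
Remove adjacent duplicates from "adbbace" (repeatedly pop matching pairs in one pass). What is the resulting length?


Input: adbbace
Stack-based adjacent duplicate removal:
  Read 'a': push. Stack: a
  Read 'd': push. Stack: ad
  Read 'b': push. Stack: adb
  Read 'b': matches stack top 'b' => pop. Stack: ad
  Read 'a': push. Stack: ada
  Read 'c': push. Stack: adac
  Read 'e': push. Stack: adace
Final stack: "adace" (length 5)

5


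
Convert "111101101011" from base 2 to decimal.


Input: "111101101011" in base 2
Positional expansion:
  Digit '1' (value 1) x 2^11 = 2048
  Digit '1' (value 1) x 2^10 = 1024
  Digit '1' (value 1) x 2^9 = 512
  Digit '1' (value 1) x 2^8 = 256
  Digit '0' (value 0) x 2^7 = 0
  Digit '1' (value 1) x 2^6 = 64
  Digit '1' (value 1) x 2^5 = 32
  Digit '0' (value 0) x 2^4 = 0
  Digit '1' (value 1) x 2^3 = 8
  Digit '0' (value 0) x 2^2 = 0
  Digit '1' (value 1) x 2^1 = 2
  Digit '1' (value 1) x 2^0 = 1
Sum = 3947

3947


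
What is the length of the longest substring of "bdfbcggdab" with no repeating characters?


Input: "bdfbcggdab"
Sliding window (track last position of each char):
  Position 0 ('b'): window [0,0] length 1 -- new best
  Position 1 ('d'): window [0,1] length 2 -- new best
  Position 2 ('f'): window [0,2] length 3 -- new best
  Position 3 ('b'): repeat (last at 0), move window start to 1
  Position 3 ('b'): window [1,3] length 3
  Position 4 ('c'): window [1,4] length 4 -- new best
  Position 5 ('g'): window [1,5] length 5 -- new best
  Position 6 ('g'): repeat (last at 5), move window start to 6
  Position 6 ('g'): window [6,6] length 1
  Position 7 ('d'): window [6,7] length 2
  Position 8 ('a'): window [6,8] length 3
  Position 9 ('b'): window [6,9] length 4
Longest substring with no repeats: "dfbcg" with length 5

5


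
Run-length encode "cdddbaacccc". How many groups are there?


Input: cdddbaacccc
Scanning for consecutive runs:
  Group 1: 'c' x 1 (positions 0-0)
  Group 2: 'd' x 3 (positions 1-3)
  Group 3: 'b' x 1 (positions 4-4)
  Group 4: 'a' x 2 (positions 5-6)
  Group 5: 'c' x 4 (positions 7-10)
Total groups: 5

5


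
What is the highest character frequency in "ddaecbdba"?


Input: ddaecbdba
Character counts:
  'a': 2
  'b': 2
  'c': 1
  'd': 3
  'e': 1
Maximum frequency: 3

3


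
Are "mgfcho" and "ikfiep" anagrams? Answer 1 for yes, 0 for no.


Strings: "mgfcho", "ikfiep"
Sorted first:  cfghmo
Sorted second: efiikp
Differ at position 0: 'c' vs 'e' => not anagrams

0


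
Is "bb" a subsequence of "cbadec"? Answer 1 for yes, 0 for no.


Check if "bb" is a subsequence of "cbadec"
Greedy scan:
  Position 0 ('c'): no match needed
  Position 1 ('b'): matches sub[0] = 'b'
  Position 2 ('a'): no match needed
  Position 3 ('d'): no match needed
  Position 4 ('e'): no match needed
  Position 5 ('c'): no match needed
Only matched 1/2 characters => not a subsequence

0


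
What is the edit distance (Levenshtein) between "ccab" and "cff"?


Computing edit distance: "ccab" -> "cff"
DP table:
           c    f    f
      0    1    2    3
  c   1    0    1    2
  c   2    1    1    2
  a   3    2    2    2
  b   4    3    3    3
Edit distance = dp[4][3] = 3

3


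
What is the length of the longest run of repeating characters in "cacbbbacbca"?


Input: "cacbbbacbca"
Scanning for longest run:
  Position 1 ('a'): new char, reset run to 1
  Position 2 ('c'): new char, reset run to 1
  Position 3 ('b'): new char, reset run to 1
  Position 4 ('b'): continues run of 'b', length=2
  Position 5 ('b'): continues run of 'b', length=3
  Position 6 ('a'): new char, reset run to 1
  Position 7 ('c'): new char, reset run to 1
  Position 8 ('b'): new char, reset run to 1
  Position 9 ('c'): new char, reset run to 1
  Position 10 ('a'): new char, reset run to 1
Longest run: 'b' with length 3

3


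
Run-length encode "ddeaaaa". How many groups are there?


Input: ddeaaaa
Scanning for consecutive runs:
  Group 1: 'd' x 2 (positions 0-1)
  Group 2: 'e' x 1 (positions 2-2)
  Group 3: 'a' x 4 (positions 3-6)
Total groups: 3

3


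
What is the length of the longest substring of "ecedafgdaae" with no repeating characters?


Input: "ecedafgdaae"
Sliding window (track last position of each char):
  Position 0 ('e'): window [0,0] length 1 -- new best
  Position 1 ('c'): window [0,1] length 2 -- new best
  Position 2 ('e'): repeat (last at 0), move window start to 1
  Position 2 ('e'): window [1,2] length 2
  Position 3 ('d'): window [1,3] length 3 -- new best
  Position 4 ('a'): window [1,4] length 4 -- new best
  Position 5 ('f'): window [1,5] length 5 -- new best
  Position 6 ('g'): window [1,6] length 6 -- new best
  Position 7 ('d'): repeat (last at 3), move window start to 4
  Position 7 ('d'): window [4,7] length 4
  Position 8 ('a'): repeat (last at 4), move window start to 5
  Position 8 ('a'): window [5,8] length 4
  Position 9 ('a'): repeat (last at 8), move window start to 9
  Position 9 ('a'): window [9,9] length 1
  Position 10 ('e'): window [9,10] length 2
Longest substring with no repeats: "cedafg" with length 6

6


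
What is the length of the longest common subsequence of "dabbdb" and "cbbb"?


LCS of "dabbdb" and "cbbb"
DP table:
           c    b    b    b
      0    0    0    0    0
  d   0    0    0    0    0
  a   0    0    0    0    0
  b   0    0    1    1    1
  b   0    0    1    2    2
  d   0    0    1    2    2
  b   0    0    1    2    3
LCS length = dp[6][4] = 3

3


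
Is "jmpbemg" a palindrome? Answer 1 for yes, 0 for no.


Input: jmpbemg
Reversed: gmebpmj
  Compare pos 0 ('j') with pos 6 ('g'): MISMATCH
  Compare pos 1 ('m') with pos 5 ('m'): match
  Compare pos 2 ('p') with pos 4 ('e'): MISMATCH
Result: not a palindrome

0


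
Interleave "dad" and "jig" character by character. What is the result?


Interleaving "dad" and "jig":
  Position 0: 'd' from first, 'j' from second => "dj"
  Position 1: 'a' from first, 'i' from second => "ai"
  Position 2: 'd' from first, 'g' from second => "dg"
Result: djaidg

djaidg


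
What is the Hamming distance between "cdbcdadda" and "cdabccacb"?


Comparing "cdbcdadda" and "cdabccacb" position by position:
  Position 0: 'c' vs 'c' => same
  Position 1: 'd' vs 'd' => same
  Position 2: 'b' vs 'a' => differ
  Position 3: 'c' vs 'b' => differ
  Position 4: 'd' vs 'c' => differ
  Position 5: 'a' vs 'c' => differ
  Position 6: 'd' vs 'a' => differ
  Position 7: 'd' vs 'c' => differ
  Position 8: 'a' vs 'b' => differ
Total differences (Hamming distance): 7

7


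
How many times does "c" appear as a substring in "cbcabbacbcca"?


Searching for "c" in "cbcabbacbcca"
Scanning each position:
  Position 0: "c" => MATCH
  Position 1: "b" => no
  Position 2: "c" => MATCH
  Position 3: "a" => no
  Position 4: "b" => no
  Position 5: "b" => no
  Position 6: "a" => no
  Position 7: "c" => MATCH
  Position 8: "b" => no
  Position 9: "c" => MATCH
  Position 10: "c" => MATCH
  Position 11: "a" => no
Total occurrences: 5

5


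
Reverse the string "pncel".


Input: pncel
Reading characters right to left:
  Position 4: 'l'
  Position 3: 'e'
  Position 2: 'c'
  Position 1: 'n'
  Position 0: 'p'
Reversed: lecnp

lecnp


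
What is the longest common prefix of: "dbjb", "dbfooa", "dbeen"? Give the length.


Words: dbjb, dbfooa, dbeen
  Position 0: all 'd' => match
  Position 1: all 'b' => match
  Position 2: ('j', 'f', 'e') => mismatch, stop
LCP = "db" (length 2)

2


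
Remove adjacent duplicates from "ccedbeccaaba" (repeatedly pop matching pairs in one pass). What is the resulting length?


Input: ccedbeccaaba
Stack-based adjacent duplicate removal:
  Read 'c': push. Stack: c
  Read 'c': matches stack top 'c' => pop. Stack: (empty)
  Read 'e': push. Stack: e
  Read 'd': push. Stack: ed
  Read 'b': push. Stack: edb
  Read 'e': push. Stack: edbe
  Read 'c': push. Stack: edbec
  Read 'c': matches stack top 'c' => pop. Stack: edbe
  Read 'a': push. Stack: edbea
  Read 'a': matches stack top 'a' => pop. Stack: edbe
  Read 'b': push. Stack: edbeb
  Read 'a': push. Stack: edbeba
Final stack: "edbeba" (length 6)

6


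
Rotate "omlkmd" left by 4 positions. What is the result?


Input: "omlkmd", rotate left by 4
First 4 characters: "omlk"
Remaining characters: "md"
Concatenate remaining + first: "md" + "omlk" = "mdomlk"

mdomlk


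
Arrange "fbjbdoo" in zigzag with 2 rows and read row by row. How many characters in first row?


Zigzag "fbjbdoo" into 2 rows:
Placing characters:
  'f' => row 0
  'b' => row 1
  'j' => row 0
  'b' => row 1
  'd' => row 0
  'o' => row 1
  'o' => row 0
Rows:
  Row 0: "fjdo"
  Row 1: "bbo"
First row length: 4

4


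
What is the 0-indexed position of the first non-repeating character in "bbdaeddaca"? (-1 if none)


Input: bbdaeddaca
Character frequencies:
  'a': 3
  'b': 2
  'c': 1
  'd': 3
  'e': 1
Scanning left to right for freq == 1:
  Position 0 ('b'): freq=2, skip
  Position 1 ('b'): freq=2, skip
  Position 2 ('d'): freq=3, skip
  Position 3 ('a'): freq=3, skip
  Position 4 ('e'): unique! => answer = 4

4


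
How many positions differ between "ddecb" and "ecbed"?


Comparing "ddecb" and "ecbed" position by position:
  Position 0: 'd' vs 'e' => DIFFER
  Position 1: 'd' vs 'c' => DIFFER
  Position 2: 'e' vs 'b' => DIFFER
  Position 3: 'c' vs 'e' => DIFFER
  Position 4: 'b' vs 'd' => DIFFER
Positions that differ: 5

5


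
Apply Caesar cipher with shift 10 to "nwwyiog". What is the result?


Caesar cipher: shift "nwwyiog" by 10
  'n' (pos 13) + 10 = pos 23 = 'x'
  'w' (pos 22) + 10 = pos 6 = 'g'
  'w' (pos 22) + 10 = pos 6 = 'g'
  'y' (pos 24) + 10 = pos 8 = 'i'
  'i' (pos 8) + 10 = pos 18 = 's'
  'o' (pos 14) + 10 = pos 24 = 'y'
  'g' (pos 6) + 10 = pos 16 = 'q'
Result: xggisyq

xggisyq


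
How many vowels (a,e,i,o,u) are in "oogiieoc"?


Input: oogiieoc
Checking each character:
  'o' at position 0: vowel (running total: 1)
  'o' at position 1: vowel (running total: 2)
  'g' at position 2: consonant
  'i' at position 3: vowel (running total: 3)
  'i' at position 4: vowel (running total: 4)
  'e' at position 5: vowel (running total: 5)
  'o' at position 6: vowel (running total: 6)
  'c' at position 7: consonant
Total vowels: 6

6


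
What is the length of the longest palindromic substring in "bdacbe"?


Input: "bdacbe"
Checking substrings for palindromes:
  No multi-char palindromic substrings found
Longest palindromic substring: "b" with length 1

1


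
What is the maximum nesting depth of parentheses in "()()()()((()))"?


Input: "()()()()((()))"
Tracking depth:
  Position 0 '(': depth becomes 1
  Position 1 ')': depth becomes 0
  Position 2 '(': depth becomes 1
  Position 3 ')': depth becomes 0
  Position 4 '(': depth becomes 1
  Position 5 ')': depth becomes 0
  Position 6 '(': depth becomes 1
  Position 7 ')': depth becomes 0
  Position 8 '(': depth becomes 1
  Position 9 '(': depth becomes 2
  Position 10 '(': depth becomes 3
  Position 11 ')': depth becomes 2
  Position 12 ')': depth becomes 1
  Position 13 ')': depth becomes 0
Maximum depth reached: 3

3


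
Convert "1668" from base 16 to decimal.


Input: "1668" in base 16
Positional expansion:
  Digit '1' (value 1) x 16^3 = 4096
  Digit '6' (value 6) x 16^2 = 1536
  Digit '6' (value 6) x 16^1 = 96
  Digit '8' (value 8) x 16^0 = 8
Sum = 5736

5736


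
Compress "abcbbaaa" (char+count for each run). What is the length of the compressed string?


Input: abcbbaaa
Runs:
  'a' x 1 => "a1"
  'b' x 1 => "b1"
  'c' x 1 => "c1"
  'b' x 2 => "b2"
  'a' x 3 => "a3"
Compressed: "a1b1c1b2a3"
Compressed length: 10

10


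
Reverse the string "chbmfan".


Input: chbmfan
Reading characters right to left:
  Position 6: 'n'
  Position 5: 'a'
  Position 4: 'f'
  Position 3: 'm'
  Position 2: 'b'
  Position 1: 'h'
  Position 0: 'c'
Reversed: nafmbhc

nafmbhc


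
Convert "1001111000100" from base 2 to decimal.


Input: "1001111000100" in base 2
Positional expansion:
  Digit '1' (value 1) x 2^12 = 4096
  Digit '0' (value 0) x 2^11 = 0
  Digit '0' (value 0) x 2^10 = 0
  Digit '1' (value 1) x 2^9 = 512
  Digit '1' (value 1) x 2^8 = 256
  Digit '1' (value 1) x 2^7 = 128
  Digit '1' (value 1) x 2^6 = 64
  Digit '0' (value 0) x 2^5 = 0
  Digit '0' (value 0) x 2^4 = 0
  Digit '0' (value 0) x 2^3 = 0
  Digit '1' (value 1) x 2^2 = 4
  Digit '0' (value 0) x 2^1 = 0
  Digit '0' (value 0) x 2^0 = 0
Sum = 5060

5060


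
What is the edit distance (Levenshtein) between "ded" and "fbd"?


Computing edit distance: "ded" -> "fbd"
DP table:
           f    b    d
      0    1    2    3
  d   1    1    2    2
  e   2    2    2    3
  d   3    3    3    2
Edit distance = dp[3][3] = 2

2


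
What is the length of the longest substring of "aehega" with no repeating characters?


Input: "aehega"
Sliding window (track last position of each char):
  Position 0 ('a'): window [0,0] length 1 -- new best
  Position 1 ('e'): window [0,1] length 2 -- new best
  Position 2 ('h'): window [0,2] length 3 -- new best
  Position 3 ('e'): repeat (last at 1), move window start to 2
  Position 3 ('e'): window [2,3] length 2
  Position 4 ('g'): window [2,4] length 3
  Position 5 ('a'): window [2,5] length 4 -- new best
Longest substring with no repeats: "hega" with length 4

4


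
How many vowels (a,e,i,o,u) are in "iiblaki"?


Input: iiblaki
Checking each character:
  'i' at position 0: vowel (running total: 1)
  'i' at position 1: vowel (running total: 2)
  'b' at position 2: consonant
  'l' at position 3: consonant
  'a' at position 4: vowel (running total: 3)
  'k' at position 5: consonant
  'i' at position 6: vowel (running total: 4)
Total vowels: 4

4


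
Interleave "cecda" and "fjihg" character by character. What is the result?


Interleaving "cecda" and "fjihg":
  Position 0: 'c' from first, 'f' from second => "cf"
  Position 1: 'e' from first, 'j' from second => "ej"
  Position 2: 'c' from first, 'i' from second => "ci"
  Position 3: 'd' from first, 'h' from second => "dh"
  Position 4: 'a' from first, 'g' from second => "ag"
Result: cfejcidhag

cfejcidhag


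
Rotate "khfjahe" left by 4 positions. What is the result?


Input: "khfjahe", rotate left by 4
First 4 characters: "khfj"
Remaining characters: "ahe"
Concatenate remaining + first: "ahe" + "khfj" = "ahekhfj"

ahekhfj


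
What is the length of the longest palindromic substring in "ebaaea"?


Input: "ebaaea"
Checking substrings for palindromes:
  [3:6] "aea" (len 3) => palindrome
  [2:4] "aa" (len 2) => palindrome
Longest palindromic substring: "aea" with length 3

3


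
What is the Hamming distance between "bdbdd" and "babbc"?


Comparing "bdbdd" and "babbc" position by position:
  Position 0: 'b' vs 'b' => same
  Position 1: 'd' vs 'a' => differ
  Position 2: 'b' vs 'b' => same
  Position 3: 'd' vs 'b' => differ
  Position 4: 'd' vs 'c' => differ
Total differences (Hamming distance): 3

3


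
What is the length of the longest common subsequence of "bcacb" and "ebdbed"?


LCS of "bcacb" and "ebdbed"
DP table:
           e    b    d    b    e    d
      0    0    0    0    0    0    0
  b   0    0    1    1    1    1    1
  c   0    0    1    1    1    1    1
  a   0    0    1    1    1    1    1
  c   0    0    1    1    1    1    1
  b   0    0    1    1    2    2    2
LCS length = dp[5][6] = 2

2


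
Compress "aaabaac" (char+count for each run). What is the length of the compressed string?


Input: aaabaac
Runs:
  'a' x 3 => "a3"
  'b' x 1 => "b1"
  'a' x 2 => "a2"
  'c' x 1 => "c1"
Compressed: "a3b1a2c1"
Compressed length: 8

8


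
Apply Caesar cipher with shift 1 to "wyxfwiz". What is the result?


Caesar cipher: shift "wyxfwiz" by 1
  'w' (pos 22) + 1 = pos 23 = 'x'
  'y' (pos 24) + 1 = pos 25 = 'z'
  'x' (pos 23) + 1 = pos 24 = 'y'
  'f' (pos 5) + 1 = pos 6 = 'g'
  'w' (pos 22) + 1 = pos 23 = 'x'
  'i' (pos 8) + 1 = pos 9 = 'j'
  'z' (pos 25) + 1 = pos 0 = 'a'
Result: xzygxja

xzygxja


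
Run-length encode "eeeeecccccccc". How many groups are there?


Input: eeeeecccccccc
Scanning for consecutive runs:
  Group 1: 'e' x 5 (positions 0-4)
  Group 2: 'c' x 8 (positions 5-12)
Total groups: 2

2


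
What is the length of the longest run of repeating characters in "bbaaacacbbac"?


Input: "bbaaacacbbac"
Scanning for longest run:
  Position 1 ('b'): continues run of 'b', length=2
  Position 2 ('a'): new char, reset run to 1
  Position 3 ('a'): continues run of 'a', length=2
  Position 4 ('a'): continues run of 'a', length=3
  Position 5 ('c'): new char, reset run to 1
  Position 6 ('a'): new char, reset run to 1
  Position 7 ('c'): new char, reset run to 1
  Position 8 ('b'): new char, reset run to 1
  Position 9 ('b'): continues run of 'b', length=2
  Position 10 ('a'): new char, reset run to 1
  Position 11 ('c'): new char, reset run to 1
Longest run: 'a' with length 3

3


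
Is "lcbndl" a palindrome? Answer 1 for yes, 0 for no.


Input: lcbndl
Reversed: ldnbcl
  Compare pos 0 ('l') with pos 5 ('l'): match
  Compare pos 1 ('c') with pos 4 ('d'): MISMATCH
  Compare pos 2 ('b') with pos 3 ('n'): MISMATCH
Result: not a palindrome

0


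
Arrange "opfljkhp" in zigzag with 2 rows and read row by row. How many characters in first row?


Zigzag "opfljkhp" into 2 rows:
Placing characters:
  'o' => row 0
  'p' => row 1
  'f' => row 0
  'l' => row 1
  'j' => row 0
  'k' => row 1
  'h' => row 0
  'p' => row 1
Rows:
  Row 0: "ofjh"
  Row 1: "plkp"
First row length: 4

4


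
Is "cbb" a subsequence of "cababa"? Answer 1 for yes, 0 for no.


Check if "cbb" is a subsequence of "cababa"
Greedy scan:
  Position 0 ('c'): matches sub[0] = 'c'
  Position 1 ('a'): no match needed
  Position 2 ('b'): matches sub[1] = 'b'
  Position 3 ('a'): no match needed
  Position 4 ('b'): matches sub[2] = 'b'
  Position 5 ('a'): no match needed
All 3 characters matched => is a subsequence

1


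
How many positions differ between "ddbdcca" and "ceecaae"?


Comparing "ddbdcca" and "ceecaae" position by position:
  Position 0: 'd' vs 'c' => DIFFER
  Position 1: 'd' vs 'e' => DIFFER
  Position 2: 'b' vs 'e' => DIFFER
  Position 3: 'd' vs 'c' => DIFFER
  Position 4: 'c' vs 'a' => DIFFER
  Position 5: 'c' vs 'a' => DIFFER
  Position 6: 'a' vs 'e' => DIFFER
Positions that differ: 7

7


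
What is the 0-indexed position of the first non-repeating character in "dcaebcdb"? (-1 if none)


Input: dcaebcdb
Character frequencies:
  'a': 1
  'b': 2
  'c': 2
  'd': 2
  'e': 1
Scanning left to right for freq == 1:
  Position 0 ('d'): freq=2, skip
  Position 1 ('c'): freq=2, skip
  Position 2 ('a'): unique! => answer = 2

2


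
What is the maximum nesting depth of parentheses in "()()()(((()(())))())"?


Input: "()()()(((()(())))())"
Tracking depth:
  Position 0 '(': depth becomes 1
  Position 1 ')': depth becomes 0
  Position 2 '(': depth becomes 1
  Position 3 ')': depth becomes 0
  Position 4 '(': depth becomes 1
  Position 5 ')': depth becomes 0
  Position 6 '(': depth becomes 1
  Position 7 '(': depth becomes 2
  Position 8 '(': depth becomes 3
  Position 9 '(': depth becomes 4
  Position 10 ')': depth becomes 3
  Position 11 '(': depth becomes 4
  Position 12 '(': depth becomes 5
  Position 13 ')': depth becomes 4
  Position 14 ')': depth becomes 3
  Position 15 ')': depth becomes 2
  Position 16 ')': depth becomes 1
  Position 17 '(': depth becomes 2
  Position 18 ')': depth becomes 1
  Position 19 ')': depth becomes 0
Maximum depth reached: 5

5


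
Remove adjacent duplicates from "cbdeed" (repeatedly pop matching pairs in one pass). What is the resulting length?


Input: cbdeed
Stack-based adjacent duplicate removal:
  Read 'c': push. Stack: c
  Read 'b': push. Stack: cb
  Read 'd': push. Stack: cbd
  Read 'e': push. Stack: cbde
  Read 'e': matches stack top 'e' => pop. Stack: cbd
  Read 'd': matches stack top 'd' => pop. Stack: cb
Final stack: "cb" (length 2)

2


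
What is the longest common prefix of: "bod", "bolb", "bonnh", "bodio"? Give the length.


Words: bod, bolb, bonnh, bodio
  Position 0: all 'b' => match
  Position 1: all 'o' => match
  Position 2: ('d', 'l', 'n', 'd') => mismatch, stop
LCP = "bo" (length 2)

2


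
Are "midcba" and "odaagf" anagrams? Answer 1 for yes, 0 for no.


Strings: "midcba", "odaagf"
Sorted first:  abcdim
Sorted second: aadfgo
Differ at position 1: 'b' vs 'a' => not anagrams

0


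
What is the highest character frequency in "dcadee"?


Input: dcadee
Character counts:
  'a': 1
  'c': 1
  'd': 2
  'e': 2
Maximum frequency: 2

2


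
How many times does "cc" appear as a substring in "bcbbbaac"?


Searching for "cc" in "bcbbbaac"
Scanning each position:
  Position 0: "bc" => no
  Position 1: "cb" => no
  Position 2: "bb" => no
  Position 3: "bb" => no
  Position 4: "ba" => no
  Position 5: "aa" => no
  Position 6: "ac" => no
Total occurrences: 0

0


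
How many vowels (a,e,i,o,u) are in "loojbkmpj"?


Input: loojbkmpj
Checking each character:
  'l' at position 0: consonant
  'o' at position 1: vowel (running total: 1)
  'o' at position 2: vowel (running total: 2)
  'j' at position 3: consonant
  'b' at position 4: consonant
  'k' at position 5: consonant
  'm' at position 6: consonant
  'p' at position 7: consonant
  'j' at position 8: consonant
Total vowels: 2

2


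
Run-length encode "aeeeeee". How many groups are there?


Input: aeeeeee
Scanning for consecutive runs:
  Group 1: 'a' x 1 (positions 0-0)
  Group 2: 'e' x 6 (positions 1-6)
Total groups: 2

2


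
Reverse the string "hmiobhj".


Input: hmiobhj
Reading characters right to left:
  Position 6: 'j'
  Position 5: 'h'
  Position 4: 'b'
  Position 3: 'o'
  Position 2: 'i'
  Position 1: 'm'
  Position 0: 'h'
Reversed: jhboimh

jhboimh


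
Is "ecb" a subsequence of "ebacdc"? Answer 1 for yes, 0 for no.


Check if "ecb" is a subsequence of "ebacdc"
Greedy scan:
  Position 0 ('e'): matches sub[0] = 'e'
  Position 1 ('b'): no match needed
  Position 2 ('a'): no match needed
  Position 3 ('c'): matches sub[1] = 'c'
  Position 4 ('d'): no match needed
  Position 5 ('c'): no match needed
Only matched 2/3 characters => not a subsequence

0


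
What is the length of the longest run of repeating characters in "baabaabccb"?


Input: "baabaabccb"
Scanning for longest run:
  Position 1 ('a'): new char, reset run to 1
  Position 2 ('a'): continues run of 'a', length=2
  Position 3 ('b'): new char, reset run to 1
  Position 4 ('a'): new char, reset run to 1
  Position 5 ('a'): continues run of 'a', length=2
  Position 6 ('b'): new char, reset run to 1
  Position 7 ('c'): new char, reset run to 1
  Position 8 ('c'): continues run of 'c', length=2
  Position 9 ('b'): new char, reset run to 1
Longest run: 'a' with length 2

2


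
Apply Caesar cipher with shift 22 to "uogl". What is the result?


Caesar cipher: shift "uogl" by 22
  'u' (pos 20) + 22 = pos 16 = 'q'
  'o' (pos 14) + 22 = pos 10 = 'k'
  'g' (pos 6) + 22 = pos 2 = 'c'
  'l' (pos 11) + 22 = pos 7 = 'h'
Result: qkch

qkch


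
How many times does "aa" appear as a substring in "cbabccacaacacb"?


Searching for "aa" in "cbabccacaacacb"
Scanning each position:
  Position 0: "cb" => no
  Position 1: "ba" => no
  Position 2: "ab" => no
  Position 3: "bc" => no
  Position 4: "cc" => no
  Position 5: "ca" => no
  Position 6: "ac" => no
  Position 7: "ca" => no
  Position 8: "aa" => MATCH
  Position 9: "ac" => no
  Position 10: "ca" => no
  Position 11: "ac" => no
  Position 12: "cb" => no
Total occurrences: 1

1


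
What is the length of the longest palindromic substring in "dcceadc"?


Input: "dcceadc"
Checking substrings for palindromes:
  [1:3] "cc" (len 2) => palindrome
Longest palindromic substring: "cc" with length 2

2


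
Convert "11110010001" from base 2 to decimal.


Input: "11110010001" in base 2
Positional expansion:
  Digit '1' (value 1) x 2^10 = 1024
  Digit '1' (value 1) x 2^9 = 512
  Digit '1' (value 1) x 2^8 = 256
  Digit '1' (value 1) x 2^7 = 128
  Digit '0' (value 0) x 2^6 = 0
  Digit '0' (value 0) x 2^5 = 0
  Digit '1' (value 1) x 2^4 = 16
  Digit '0' (value 0) x 2^3 = 0
  Digit '0' (value 0) x 2^2 = 0
  Digit '0' (value 0) x 2^1 = 0
  Digit '1' (value 1) x 2^0 = 1
Sum = 1937

1937


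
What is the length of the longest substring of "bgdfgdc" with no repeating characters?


Input: "bgdfgdc"
Sliding window (track last position of each char):
  Position 0 ('b'): window [0,0] length 1 -- new best
  Position 1 ('g'): window [0,1] length 2 -- new best
  Position 2 ('d'): window [0,2] length 3 -- new best
  Position 3 ('f'): window [0,3] length 4 -- new best
  Position 4 ('g'): repeat (last at 1), move window start to 2
  Position 4 ('g'): window [2,4] length 3
  Position 5 ('d'): repeat (last at 2), move window start to 3
  Position 5 ('d'): window [3,5] length 3
  Position 6 ('c'): window [3,6] length 4
Longest substring with no repeats: "bgdf" with length 4

4


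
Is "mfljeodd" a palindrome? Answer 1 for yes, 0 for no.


Input: mfljeodd
Reversed: ddoejlfm
  Compare pos 0 ('m') with pos 7 ('d'): MISMATCH
  Compare pos 1 ('f') with pos 6 ('d'): MISMATCH
  Compare pos 2 ('l') with pos 5 ('o'): MISMATCH
  Compare pos 3 ('j') with pos 4 ('e'): MISMATCH
Result: not a palindrome

0


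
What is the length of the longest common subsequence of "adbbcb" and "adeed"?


LCS of "adbbcb" and "adeed"
DP table:
           a    d    e    e    d
      0    0    0    0    0    0
  a   0    1    1    1    1    1
  d   0    1    2    2    2    2
  b   0    1    2    2    2    2
  b   0    1    2    2    2    2
  c   0    1    2    2    2    2
  b   0    1    2    2    2    2
LCS length = dp[6][5] = 2

2


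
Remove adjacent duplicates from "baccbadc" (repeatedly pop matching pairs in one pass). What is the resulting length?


Input: baccbadc
Stack-based adjacent duplicate removal:
  Read 'b': push. Stack: b
  Read 'a': push. Stack: ba
  Read 'c': push. Stack: bac
  Read 'c': matches stack top 'c' => pop. Stack: ba
  Read 'b': push. Stack: bab
  Read 'a': push. Stack: baba
  Read 'd': push. Stack: babad
  Read 'c': push. Stack: babadc
Final stack: "babadc" (length 6)

6


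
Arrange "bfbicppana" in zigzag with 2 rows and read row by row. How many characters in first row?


Zigzag "bfbicppana" into 2 rows:
Placing characters:
  'b' => row 0
  'f' => row 1
  'b' => row 0
  'i' => row 1
  'c' => row 0
  'p' => row 1
  'p' => row 0
  'a' => row 1
  'n' => row 0
  'a' => row 1
Rows:
  Row 0: "bbcpn"
  Row 1: "fipaa"
First row length: 5

5


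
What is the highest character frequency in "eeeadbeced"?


Input: eeeadbeced
Character counts:
  'a': 1
  'b': 1
  'c': 1
  'd': 2
  'e': 5
Maximum frequency: 5

5


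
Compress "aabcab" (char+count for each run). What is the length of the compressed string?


Input: aabcab
Runs:
  'a' x 2 => "a2"
  'b' x 1 => "b1"
  'c' x 1 => "c1"
  'a' x 1 => "a1"
  'b' x 1 => "b1"
Compressed: "a2b1c1a1b1"
Compressed length: 10

10


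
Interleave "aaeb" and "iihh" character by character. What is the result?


Interleaving "aaeb" and "iihh":
  Position 0: 'a' from first, 'i' from second => "ai"
  Position 1: 'a' from first, 'i' from second => "ai"
  Position 2: 'e' from first, 'h' from second => "eh"
  Position 3: 'b' from first, 'h' from second => "bh"
Result: aiaiehbh

aiaiehbh


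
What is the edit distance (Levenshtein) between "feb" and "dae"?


Computing edit distance: "feb" -> "dae"
DP table:
           d    a    e
      0    1    2    3
  f   1    1    2    3
  e   2    2    2    2
  b   3    3    3    3
Edit distance = dp[3][3] = 3

3


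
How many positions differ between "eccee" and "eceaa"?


Comparing "eccee" and "eceaa" position by position:
  Position 0: 'e' vs 'e' => same
  Position 1: 'c' vs 'c' => same
  Position 2: 'c' vs 'e' => DIFFER
  Position 3: 'e' vs 'a' => DIFFER
  Position 4: 'e' vs 'a' => DIFFER
Positions that differ: 3

3


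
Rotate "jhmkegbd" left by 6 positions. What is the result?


Input: "jhmkegbd", rotate left by 6
First 6 characters: "jhmkeg"
Remaining characters: "bd"
Concatenate remaining + first: "bd" + "jhmkeg" = "bdjhmkeg"

bdjhmkeg


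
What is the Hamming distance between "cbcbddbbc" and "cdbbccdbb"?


Comparing "cbcbddbbc" and "cdbbccdbb" position by position:
  Position 0: 'c' vs 'c' => same
  Position 1: 'b' vs 'd' => differ
  Position 2: 'c' vs 'b' => differ
  Position 3: 'b' vs 'b' => same
  Position 4: 'd' vs 'c' => differ
  Position 5: 'd' vs 'c' => differ
  Position 6: 'b' vs 'd' => differ
  Position 7: 'b' vs 'b' => same
  Position 8: 'c' vs 'b' => differ
Total differences (Hamming distance): 6

6


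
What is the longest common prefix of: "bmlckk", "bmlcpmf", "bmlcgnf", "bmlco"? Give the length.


Words: bmlckk, bmlcpmf, bmlcgnf, bmlco
  Position 0: all 'b' => match
  Position 1: all 'm' => match
  Position 2: all 'l' => match
  Position 3: all 'c' => match
  Position 4: ('k', 'p', 'g', 'o') => mismatch, stop
LCP = "bmlc" (length 4)

4


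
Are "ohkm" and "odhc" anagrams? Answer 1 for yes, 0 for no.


Strings: "ohkm", "odhc"
Sorted first:  hkmo
Sorted second: cdho
Differ at position 0: 'h' vs 'c' => not anagrams

0


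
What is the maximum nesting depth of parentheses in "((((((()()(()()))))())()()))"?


Input: "((((((()()(()()))))())()()))"
Tracking depth:
  Position 0 '(': depth becomes 1
  Position 1 '(': depth becomes 2
  Position 2 '(': depth becomes 3
  Position 3 '(': depth becomes 4
  Position 4 '(': depth becomes 5
  Position 5 '(': depth becomes 6
  Position 6 '(': depth becomes 7
  Position 7 ')': depth becomes 6
  Position 8 '(': depth becomes 7
  Position 9 ')': depth becomes 6
  Position 10 '(': depth becomes 7
  Position 11 '(': depth becomes 8
  Position 12 ')': depth becomes 7
  Position 13 '(': depth becomes 8
  Position 14 ')': depth becomes 7
  Position 15 ')': depth becomes 6
  Position 16 ')': depth becomes 5
  Position 17 ')': depth becomes 4
  Position 18 ')': depth becomes 3
  Position 19 '(': depth becomes 4
  Position 20 ')': depth becomes 3
  Position 21 ')': depth becomes 2
  Position 22 '(': depth becomes 3
  Position 23 ')': depth becomes 2
  Position 24 '(': depth becomes 3
  Position 25 ')': depth becomes 2
  Position 26 ')': depth becomes 1
  Position 27 ')': depth becomes 0
Maximum depth reached: 8

8


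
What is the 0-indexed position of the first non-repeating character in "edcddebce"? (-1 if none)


Input: edcddebce
Character frequencies:
  'b': 1
  'c': 2
  'd': 3
  'e': 3
Scanning left to right for freq == 1:
  Position 0 ('e'): freq=3, skip
  Position 1 ('d'): freq=3, skip
  Position 2 ('c'): freq=2, skip
  Position 3 ('d'): freq=3, skip
  Position 4 ('d'): freq=3, skip
  Position 5 ('e'): freq=3, skip
  Position 6 ('b'): unique! => answer = 6

6


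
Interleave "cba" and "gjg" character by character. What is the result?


Interleaving "cba" and "gjg":
  Position 0: 'c' from first, 'g' from second => "cg"
  Position 1: 'b' from first, 'j' from second => "bj"
  Position 2: 'a' from first, 'g' from second => "ag"
Result: cgbjag

cgbjag


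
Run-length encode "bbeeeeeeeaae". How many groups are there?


Input: bbeeeeeeeaae
Scanning for consecutive runs:
  Group 1: 'b' x 2 (positions 0-1)
  Group 2: 'e' x 7 (positions 2-8)
  Group 3: 'a' x 2 (positions 9-10)
  Group 4: 'e' x 1 (positions 11-11)
Total groups: 4

4


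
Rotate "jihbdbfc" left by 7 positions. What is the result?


Input: "jihbdbfc", rotate left by 7
First 7 characters: "jihbdbf"
Remaining characters: "c"
Concatenate remaining + first: "c" + "jihbdbf" = "cjihbdbf"

cjihbdbf


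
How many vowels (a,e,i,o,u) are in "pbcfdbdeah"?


Input: pbcfdbdeah
Checking each character:
  'p' at position 0: consonant
  'b' at position 1: consonant
  'c' at position 2: consonant
  'f' at position 3: consonant
  'd' at position 4: consonant
  'b' at position 5: consonant
  'd' at position 6: consonant
  'e' at position 7: vowel (running total: 1)
  'a' at position 8: vowel (running total: 2)
  'h' at position 9: consonant
Total vowels: 2

2


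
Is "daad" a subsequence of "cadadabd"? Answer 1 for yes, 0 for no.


Check if "daad" is a subsequence of "cadadabd"
Greedy scan:
  Position 0 ('c'): no match needed
  Position 1 ('a'): no match needed
  Position 2 ('d'): matches sub[0] = 'd'
  Position 3 ('a'): matches sub[1] = 'a'
  Position 4 ('d'): no match needed
  Position 5 ('a'): matches sub[2] = 'a'
  Position 6 ('b'): no match needed
  Position 7 ('d'): matches sub[3] = 'd'
All 4 characters matched => is a subsequence

1


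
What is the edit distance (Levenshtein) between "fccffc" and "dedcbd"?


Computing edit distance: "fccffc" -> "dedcbd"
DP table:
           d    e    d    c    b    d
      0    1    2    3    4    5    6
  f   1    1    2    3    4    5    6
  c   2    2    2    3    3    4    5
  c   3    3    3    3    3    4    5
  f   4    4    4    4    4    4    5
  f   5    5    5    5    5    5    5
  c   6    6    6    6    5    6    6
Edit distance = dp[6][6] = 6

6


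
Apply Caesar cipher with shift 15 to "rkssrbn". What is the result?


Caesar cipher: shift "rkssrbn" by 15
  'r' (pos 17) + 15 = pos 6 = 'g'
  'k' (pos 10) + 15 = pos 25 = 'z'
  's' (pos 18) + 15 = pos 7 = 'h'
  's' (pos 18) + 15 = pos 7 = 'h'
  'r' (pos 17) + 15 = pos 6 = 'g'
  'b' (pos 1) + 15 = pos 16 = 'q'
  'n' (pos 13) + 15 = pos 2 = 'c'
Result: gzhhgqc

gzhhgqc


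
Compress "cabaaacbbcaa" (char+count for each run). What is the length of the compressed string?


Input: cabaaacbbcaa
Runs:
  'c' x 1 => "c1"
  'a' x 1 => "a1"
  'b' x 1 => "b1"
  'a' x 3 => "a3"
  'c' x 1 => "c1"
  'b' x 2 => "b2"
  'c' x 1 => "c1"
  'a' x 2 => "a2"
Compressed: "c1a1b1a3c1b2c1a2"
Compressed length: 16

16


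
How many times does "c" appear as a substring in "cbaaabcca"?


Searching for "c" in "cbaaabcca"
Scanning each position:
  Position 0: "c" => MATCH
  Position 1: "b" => no
  Position 2: "a" => no
  Position 3: "a" => no
  Position 4: "a" => no
  Position 5: "b" => no
  Position 6: "c" => MATCH
  Position 7: "c" => MATCH
  Position 8: "a" => no
Total occurrences: 3

3


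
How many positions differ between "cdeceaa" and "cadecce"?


Comparing "cdeceaa" and "cadecce" position by position:
  Position 0: 'c' vs 'c' => same
  Position 1: 'd' vs 'a' => DIFFER
  Position 2: 'e' vs 'd' => DIFFER
  Position 3: 'c' vs 'e' => DIFFER
  Position 4: 'e' vs 'c' => DIFFER
  Position 5: 'a' vs 'c' => DIFFER
  Position 6: 'a' vs 'e' => DIFFER
Positions that differ: 6

6


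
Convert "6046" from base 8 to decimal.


Input: "6046" in base 8
Positional expansion:
  Digit '6' (value 6) x 8^3 = 3072
  Digit '0' (value 0) x 8^2 = 0
  Digit '4' (value 4) x 8^1 = 32
  Digit '6' (value 6) x 8^0 = 6
Sum = 3110

3110


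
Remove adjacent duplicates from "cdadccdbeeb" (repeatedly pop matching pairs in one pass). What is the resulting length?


Input: cdadccdbeeb
Stack-based adjacent duplicate removal:
  Read 'c': push. Stack: c
  Read 'd': push. Stack: cd
  Read 'a': push. Stack: cda
  Read 'd': push. Stack: cdad
  Read 'c': push. Stack: cdadc
  Read 'c': matches stack top 'c' => pop. Stack: cdad
  Read 'd': matches stack top 'd' => pop. Stack: cda
  Read 'b': push. Stack: cdab
  Read 'e': push. Stack: cdabe
  Read 'e': matches stack top 'e' => pop. Stack: cdab
  Read 'b': matches stack top 'b' => pop. Stack: cda
Final stack: "cda" (length 3)

3
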